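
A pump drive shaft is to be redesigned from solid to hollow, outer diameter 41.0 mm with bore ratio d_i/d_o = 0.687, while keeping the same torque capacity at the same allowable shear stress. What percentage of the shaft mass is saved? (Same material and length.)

Equal τ_max and T ⇒ the solid shaft needs d_s³ = d_o³(1−k⁴), so d_s = 41.0·(1−0.687⁴)^(1/3) = 37.70 mm.
Area ratio A_h/A_s = d_o²(1−k²)/d_s² = (1−k²)/(1−k⁴)^(2/3) = 0.6246.
Mass saving = 1 − 0.6246 = 37.5 %.

37.5 %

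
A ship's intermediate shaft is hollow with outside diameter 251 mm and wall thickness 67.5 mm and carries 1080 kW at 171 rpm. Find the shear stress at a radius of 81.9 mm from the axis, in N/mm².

ω = 2π·171/60 = 17.91 rad/s, so T = P/ω = 1080×10³ / 17.91 = 60310 N·m.
J = π(d_o⁴ − d_i⁴)/32 = π(0.251⁴ − 0.116⁴)/32 = 3.719×10^-4 m⁴.
Shear stress varies linearly with radius: τ = T·r/J = 60310 × 0.0819 / 3.719×10^-4 = 1.328×10^7 Pa.

13.3 N/mm²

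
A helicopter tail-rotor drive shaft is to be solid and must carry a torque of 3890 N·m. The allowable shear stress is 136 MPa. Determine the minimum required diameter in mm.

52.6 mm

For a solid shaft τ_max = 16T/(πd³), so d = (16T/(π τ_allow))^(1/3) = (16·3890/(π·1.36×10^8))^(1/3) = 0.05262 m.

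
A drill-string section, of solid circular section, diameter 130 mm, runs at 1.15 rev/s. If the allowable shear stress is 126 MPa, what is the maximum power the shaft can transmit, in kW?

393 kW

J = πd⁴/32 = π(0.130)⁴/32 = 2.804×10^-5 m⁴.
T_max = τ_allow·J/r = 1.26×10^8 × 2.804×10^-5 / 0.0650 = 54350 N·m.
ω = 2π·1.15 = 7.226 rad/s, so P_max = T_max·ω = 3.927×10^5 W.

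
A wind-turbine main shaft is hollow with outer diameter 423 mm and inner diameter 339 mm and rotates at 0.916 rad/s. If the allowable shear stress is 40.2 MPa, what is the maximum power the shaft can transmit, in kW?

J = π(d_o⁴ − d_i⁴)/32 = π(0.423⁴ − 0.339⁴)/32 = 1.847×10^-3 m⁴.
T_max = τ_allow·J/r = 4.02×10^7 × 1.847×10^-3 / 0.211 = 351000 N·m.
ω = 0.916 rad/s, so P_max = T_max·ω = 3.215×10^5 W.

321 kW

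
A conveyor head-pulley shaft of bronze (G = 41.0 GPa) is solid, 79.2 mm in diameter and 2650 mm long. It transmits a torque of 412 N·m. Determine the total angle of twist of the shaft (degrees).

0.395°

J = πd⁴/32 = π(0.0792)⁴/32 = 3.863×10^-6 m⁴.
θ = T·L/(G·J) = 412.0 × 2.65 / (41.0×10⁹ × 3.863×10^-6) = 6.894×10^-3 rad.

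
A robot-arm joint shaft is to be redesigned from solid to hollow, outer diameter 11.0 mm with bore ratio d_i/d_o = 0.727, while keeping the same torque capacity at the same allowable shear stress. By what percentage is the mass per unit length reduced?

41.3 %

Equal τ_max and T ⇒ the solid shaft needs d_s³ = d_o³(1−k⁴), so d_s = 11.0·(1−0.727⁴)^(1/3) = 9.862 mm.
Area ratio A_h/A_s = d_o²(1−k²)/d_s² = (1−k²)/(1−k⁴)^(2/3) = 0.5865.
Mass saving = 1 − 0.5865 = 41.3 %.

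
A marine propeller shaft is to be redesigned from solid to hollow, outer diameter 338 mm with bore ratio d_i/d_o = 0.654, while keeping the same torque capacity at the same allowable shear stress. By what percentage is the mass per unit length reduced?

34.5 %

Equal τ_max and T ⇒ the solid shaft needs d_s³ = d_o³(1−k⁴), so d_s = 338·(1−0.654⁴)^(1/3) = 316.0 mm.
Area ratio A_h/A_s = d_o²(1−k²)/d_s² = (1−k²)/(1−k⁴)^(2/3) = 0.6548.
Mass saving = 1 − 0.6548 = 34.5 %.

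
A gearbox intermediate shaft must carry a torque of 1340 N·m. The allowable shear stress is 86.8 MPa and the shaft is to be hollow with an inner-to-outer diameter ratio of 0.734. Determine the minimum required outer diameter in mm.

For a hollow shaft with d_i/d_o = 0.734: τ_max = 16T/(π d_o³ (1−k⁴)), so d_o = [16T/(π τ_allow (1−k⁴))]^(1/3) = [16·1340/(π·8.68×10^7·0.7097)]^(1/3) = 0.04803 m.

48.0 mm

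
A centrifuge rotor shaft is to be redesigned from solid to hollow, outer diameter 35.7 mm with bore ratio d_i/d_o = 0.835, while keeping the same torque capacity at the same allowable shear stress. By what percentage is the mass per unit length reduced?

52.8 %

Equal τ_max and T ⇒ the solid shaft needs d_s³ = d_o³(1−k⁴), so d_s = 35.7·(1−0.835⁴)^(1/3) = 28.59 mm.
Area ratio A_h/A_s = d_o²(1−k²)/d_s² = (1−k²)/(1−k⁴)^(2/3) = 0.4719.
Mass saving = 1 − 0.4719 = 52.8 %.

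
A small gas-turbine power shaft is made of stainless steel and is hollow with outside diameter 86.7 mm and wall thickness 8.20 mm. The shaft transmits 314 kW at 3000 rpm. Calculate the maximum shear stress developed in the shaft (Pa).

ω = 2π·3000/60 = 314.2 rad/s, so T = P/ω = 314×10³ / 314.2 = 999.5 N·m.
J = π(d_o⁴ − d_i⁴)/32 = π(0.0867⁴ − 0.0703⁴)/32 = 3.149×10^-6 m⁴.
τ_max = T·r/J = 999.5 × 0.0433 / 3.149×10^-6 = 1.376×10^7 Pa.

1.38e7 Pa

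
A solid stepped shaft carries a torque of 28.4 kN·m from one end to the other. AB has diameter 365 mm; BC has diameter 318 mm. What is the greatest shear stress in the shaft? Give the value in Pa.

Under the same torque, τ_max = 16T/(πd³) is largest where d is smallest — segment BC (d = 318 mm).
τ_max = 16·28400/(π·(0.318)³) = 4.498×10^6 Pa.

4.50e6 Pa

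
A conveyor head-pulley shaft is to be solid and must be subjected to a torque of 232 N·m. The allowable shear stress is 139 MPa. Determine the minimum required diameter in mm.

20.4 mm

For a solid shaft τ_max = 16T/(πd³), so d = (16T/(π τ_allow))^(1/3) = (16·232.0/(π·1.39×10^8))^(1/3) = 0.02041 m.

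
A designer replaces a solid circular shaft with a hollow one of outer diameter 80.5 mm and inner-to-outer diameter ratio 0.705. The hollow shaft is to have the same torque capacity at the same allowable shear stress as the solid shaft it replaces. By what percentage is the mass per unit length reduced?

39.2 %

Equal τ_max and T ⇒ the solid shaft needs d_s³ = d_o³(1−k⁴), so d_s = 80.5·(1−0.705⁴)^(1/3) = 73.24 mm.
Area ratio A_h/A_s = d_o²(1−k²)/d_s² = (1−k²)/(1−k⁴)^(2/3) = 0.6077.
Mass saving = 1 − 0.6077 = 39.2 %.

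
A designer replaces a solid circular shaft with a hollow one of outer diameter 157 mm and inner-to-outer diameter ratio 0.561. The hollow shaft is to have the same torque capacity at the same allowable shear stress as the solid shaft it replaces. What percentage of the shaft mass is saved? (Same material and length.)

26.5 %

Equal τ_max and T ⇒ the solid shaft needs d_s³ = d_o³(1−k⁴), so d_s = 157·(1−0.561⁴)^(1/3) = 151.6 mm.
Area ratio A_h/A_s = d_o²(1−k²)/d_s² = (1−k²)/(1−k⁴)^(2/3) = 0.7346.
Mass saving = 1 − 0.7346 = 26.5 %.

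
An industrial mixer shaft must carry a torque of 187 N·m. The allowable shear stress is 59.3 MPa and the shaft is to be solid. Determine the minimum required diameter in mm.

25.2 mm

For a solid shaft τ_max = 16T/(πd³), so d = (16T/(π τ_allow))^(1/3) = (16·187.0/(π·5.93×10^7))^(1/3) = 0.02523 m.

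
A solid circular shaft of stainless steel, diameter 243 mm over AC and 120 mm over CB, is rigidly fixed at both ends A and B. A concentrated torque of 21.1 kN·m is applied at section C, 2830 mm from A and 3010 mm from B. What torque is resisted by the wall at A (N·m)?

Compatibility: T_A·a/J_AC = T_B·b/J_CB with T_A + T_B = T₀.
J_AC = 3.42×10^-4 m⁴, J_CB = 2.04×10^-5 m⁴, so T_A = T₀·(J_AC/a)/((J_AC/a)+(J_CB/b)) = 19980 N·m, T_B = 1117 N·m.

20000 N·m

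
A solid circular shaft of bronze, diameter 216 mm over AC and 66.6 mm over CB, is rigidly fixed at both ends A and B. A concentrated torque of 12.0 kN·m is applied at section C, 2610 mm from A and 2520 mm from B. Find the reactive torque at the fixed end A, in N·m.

Compatibility: T_A·a/J_AC = T_B·b/J_CB with T_A + T_B = T₀.
J_AC = 2.14×10^-4 m⁴, J_CB = 1.93×10^-6 m⁴, so T_A = T₀·(J_AC/a)/((J_AC/a)+(J_CB/b)) = 11890 N·m, T_B = 111.3 N·m.

11900 N·m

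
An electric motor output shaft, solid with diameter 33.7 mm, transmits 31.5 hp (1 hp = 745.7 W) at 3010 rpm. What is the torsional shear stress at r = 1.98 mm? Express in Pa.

1.17e6 Pa

ω = 2π·3010/60 = 315.2 rad/s, so T = P/ω = 31.5×745.7 / 315.2 = 74.52 N·m.
J = πd⁴/32 = π(0.0337)⁴/32 = 1.266×10^-7 m⁴.
Shear stress varies linearly with radius: τ = T·r/J = 74.52 × 0.00198 / 1.266×10^-7 = 1.165×10^6 Pa.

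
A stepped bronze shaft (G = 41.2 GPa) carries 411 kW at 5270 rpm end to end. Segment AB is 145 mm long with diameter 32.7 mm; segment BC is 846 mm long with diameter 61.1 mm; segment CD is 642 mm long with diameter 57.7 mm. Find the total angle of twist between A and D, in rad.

0.0452 rad

ω = 2π·5270/60 = 551.9 rad/s, so T = P/ω = 411×10³ / 551.9 = 744.7 N·m.
J_AB = π(0.0327)⁴/32 = 1.12×10^-7 m⁴; J_BC = π(0.0611)⁴/32 = 1.37×10^-6 m⁴; J_CD = π(0.0577)⁴/32 = 1.09×10^-6 m⁴.
θ = (T/G)·Σ L_i/J_i = (744.7/41.2×10⁹)·(0.145/1.12×10^-7 + 0.846/1.37×10^-6 + 0.642/1.09×10^-6) = 0.04519 rad.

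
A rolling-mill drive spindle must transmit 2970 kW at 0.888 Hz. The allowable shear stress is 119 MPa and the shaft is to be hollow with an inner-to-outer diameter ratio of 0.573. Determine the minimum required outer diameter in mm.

ω = 2π·0.888 = 5.579 rad/s, so T = P/ω = 2970×10³ / 5.579 = 532300 N·m.
For a hollow shaft with d_i/d_o = 0.573: τ_max = 16T/(π d_o³ (1−k⁴)), so d_o = [16T/(π τ_allow (1−k⁴))]^(1/3) = [16·532300/(π·1.19×10^8·0.8922)]^(1/3) = 0.2945 m.

294 mm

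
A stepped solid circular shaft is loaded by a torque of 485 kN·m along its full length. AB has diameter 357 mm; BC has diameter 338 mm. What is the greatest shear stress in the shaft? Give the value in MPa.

64.0 MPa

Under the same torque, τ_max = 16T/(πd³) is largest where d is smallest — segment BC (d = 338 mm).
τ_max = 16·485000/(π·(0.338)³) = 6.397×10^7 Pa.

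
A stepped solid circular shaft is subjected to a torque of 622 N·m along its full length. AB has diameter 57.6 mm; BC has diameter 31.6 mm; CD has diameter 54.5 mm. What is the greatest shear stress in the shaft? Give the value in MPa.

100 MPa

Under the same torque, τ_max = 16T/(πd³) is largest where d is smallest — segment BC (d = 31.6 mm).
τ_max = 16·622.0/(π·(0.0316)³) = 1.004×10^8 Pa.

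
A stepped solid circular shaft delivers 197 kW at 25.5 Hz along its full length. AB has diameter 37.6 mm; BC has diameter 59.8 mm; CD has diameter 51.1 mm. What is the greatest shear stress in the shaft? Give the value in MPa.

118 MPa

ω = 2π·25.5 = 160.2 rad/s, so T = P/ω = 197×10³ / 160.2 = 1230 N·m.
Under the same torque, τ_max = 16T/(πd³) is largest where d is smallest — segment AB (d = 37.6 mm).
τ_max = 16·1230/(π·(0.0376)³) = 1.178×10^8 Pa.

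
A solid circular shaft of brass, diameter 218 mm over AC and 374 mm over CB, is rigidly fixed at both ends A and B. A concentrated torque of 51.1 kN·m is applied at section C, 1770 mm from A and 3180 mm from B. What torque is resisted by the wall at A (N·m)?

Compatibility: T_A·a/J_AC = T_B·b/J_CB with T_A + T_B = T₀.
J_AC = 2.22×10^-4 m⁴, J_CB = 1.92×10^-3 m⁴, so T_A = T₀·(J_AC/a)/((J_AC/a)+(J_CB/b)) = 8777 N·m, T_B = 42320 N·m.

8780 N·m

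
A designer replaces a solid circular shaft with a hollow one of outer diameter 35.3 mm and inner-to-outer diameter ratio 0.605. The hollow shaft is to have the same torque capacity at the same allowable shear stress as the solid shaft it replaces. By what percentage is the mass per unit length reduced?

Equal τ_max and T ⇒ the solid shaft needs d_s³ = d_o³(1−k⁴), so d_s = 35.3·(1−0.605⁴)^(1/3) = 33.65 mm.
Area ratio A_h/A_s = d_o²(1−k²)/d_s² = (1−k²)/(1−k⁴)^(2/3) = 0.6978.
Mass saving = 1 − 0.6978 = 30.2 %.

30.2 %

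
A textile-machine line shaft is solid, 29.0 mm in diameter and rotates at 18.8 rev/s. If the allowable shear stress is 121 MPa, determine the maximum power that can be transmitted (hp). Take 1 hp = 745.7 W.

91.8 hp

J = πd⁴/32 = π(0.0290)⁴/32 = 6.944×10^-8 m⁴.
T_max = τ_allow·J/r = 1.21×10^8 × 6.944×10^-8 / 0.0145 = 579.4 N·m.
ω = 2π·18.8 = 118.1 rad/s, so P_max = T_max·ω = 6.845×10^4 W.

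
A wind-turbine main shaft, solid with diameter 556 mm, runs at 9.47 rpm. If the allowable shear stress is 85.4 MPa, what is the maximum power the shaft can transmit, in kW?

J = πd⁴/32 = π(0.556)⁴/32 = 9.382×10^-3 m⁴.
T_max = τ_allow·J/r = 8.54×10^7 × 9.382×10^-3 / 0.278 = 2.882e6 N·m.
ω = 2π·9.47/60 = 0.9917 rad/s, so P_max = T_max·ω = 2.858×10^6 W.

2860 kW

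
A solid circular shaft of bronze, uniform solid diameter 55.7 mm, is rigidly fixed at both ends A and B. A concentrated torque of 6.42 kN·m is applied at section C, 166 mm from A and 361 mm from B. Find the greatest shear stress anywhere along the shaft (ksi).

With uniform GJ and both ends fixed, compatibility θ_AC = θ_CB gives T_A·a = T_B·b, together with T_A + T_B = T₀.
T_A = T₀·b/(a+b) = 6420·361/527.0 = 4398 N·m; T_B = 2022 N·m.
τ in each portion: τ_AC = 1.30×10^8 Pa, τ_CB = 5.96×10^7 Pa; maximum is in AC.
τ_max = T_AC·r/J = 4398·0.0278/9.45×10^-7 = 1.296×10^8 Pa.

18.8 ksi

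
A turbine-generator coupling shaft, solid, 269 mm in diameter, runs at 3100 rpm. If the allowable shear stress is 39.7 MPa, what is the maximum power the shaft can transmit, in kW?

49300 kW

J = πd⁴/32 = π(0.269)⁴/32 = 5.141×10^-4 m⁴.
T_max = τ_allow·J/r = 3.97×10^7 × 5.141×10^-4 / 0.135 = 151700 N·m.
ω = 2π·3100/60 = 324.6 rad/s, so P_max = T_max·ω = 4.926×10^7 W.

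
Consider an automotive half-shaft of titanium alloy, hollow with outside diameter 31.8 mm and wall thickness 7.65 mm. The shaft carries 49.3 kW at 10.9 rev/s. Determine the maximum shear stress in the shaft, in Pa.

ω = 2π·10.9 = 68.49 rad/s, so T = P/ω = 49.3×10³ / 68.49 = 719.8 N·m.
J = π(d_o⁴ − d_i⁴)/32 = π(0.0318⁴ − 0.0165⁴)/32 = 9.312×10^-8 m⁴.
τ_max = T·r/J = 719.8 × 0.0159 / 9.312×10^-8 = 1.229×10^8 Pa.

1.23e8 Pa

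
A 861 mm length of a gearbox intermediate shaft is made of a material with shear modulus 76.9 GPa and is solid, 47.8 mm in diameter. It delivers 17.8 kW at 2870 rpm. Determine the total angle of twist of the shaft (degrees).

ω = 2π·2870/60 = 300.5 rad/s, so T = P/ω = 17.8×10³ / 300.5 = 59.23 N·m.
J = πd⁴/32 = π(0.0478)⁴/32 = 5.125×10^-7 m⁴.
θ = T·L/(G·J) = 59.23 × 0.861 / (76.9×10⁹ × 5.125×10^-7) = 1.294×10^-3 rad.

0.0741°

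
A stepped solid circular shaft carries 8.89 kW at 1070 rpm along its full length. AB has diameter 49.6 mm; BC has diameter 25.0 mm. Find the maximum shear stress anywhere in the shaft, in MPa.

25.9 MPa

ω = 2π·1070/60 = 112.1 rad/s, so T = P/ω = 8.89×10³ / 112.1 = 79.34 N·m.
Under the same torque, τ_max = 16T/(πd³) is largest where d is smallest — segment BC (d = 25.0 mm).
τ_max = 16·79.34/(π·(0.0250)³) = 2.586×10^7 Pa.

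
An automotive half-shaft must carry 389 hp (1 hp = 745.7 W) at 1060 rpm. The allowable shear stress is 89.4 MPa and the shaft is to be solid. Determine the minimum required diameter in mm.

53.0 mm

ω = 2π·1060/60 = 111.0 rad/s, so T = P/ω = 389×745.7 / 111.0 = 2613 N·m.
For a solid shaft τ_max = 16T/(πd³), so d = (16T/(π τ_allow))^(1/3) = (16·2613/(π·8.94×10^7))^(1/3) = 0.05300 m.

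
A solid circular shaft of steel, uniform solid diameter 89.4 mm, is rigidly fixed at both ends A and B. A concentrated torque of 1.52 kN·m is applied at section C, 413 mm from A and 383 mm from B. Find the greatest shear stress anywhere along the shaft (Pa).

With uniform GJ and both ends fixed, compatibility θ_AC = θ_CB gives T_A·a = T_B·b, together with T_A + T_B = T₀.
T_A = T₀·b/(a+b) = 1520·383/796.0 = 731.4 N·m; T_B = 788.6 N·m.
τ in each portion: τ_AC = 5.21×10^6 Pa, τ_CB = 5.62×10^6 Pa; maximum is in CB.
τ_max = T_CB·r/J = 788.6·0.0447/6.27×10^-6 = 5.621×10^6 Pa.

5.62e6 Pa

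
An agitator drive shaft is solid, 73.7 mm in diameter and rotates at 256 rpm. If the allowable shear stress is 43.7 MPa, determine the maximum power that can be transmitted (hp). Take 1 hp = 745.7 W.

123 hp

J = πd⁴/32 = π(0.0737)⁴/32 = 2.896×10^-6 m⁴.
T_max = τ_allow·J/r = 4.37×10^7 × 2.896×10^-6 / 0.0369 = 3435 N·m.
ω = 2π·256/60 = 26.81 rad/s, so P_max = T_max·ω = 9.208×10^4 W.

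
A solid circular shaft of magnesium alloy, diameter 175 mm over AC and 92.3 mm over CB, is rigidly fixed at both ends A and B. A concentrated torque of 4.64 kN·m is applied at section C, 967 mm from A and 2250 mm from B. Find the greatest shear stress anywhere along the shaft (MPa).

Compatibility: T_A·a/J_AC = T_B·b/J_CB with T_A + T_B = T₀.
J_AC = 9.21×10^-5 m⁴, J_CB = 7.13×10^-6 m⁴, so T_A = T₀·(J_AC/a)/((J_AC/a)+(J_CB/b)) = 4491 N·m, T_B = 149.4 N·m.
τ in each portion: τ_AC = 4.27×10^6 Pa, τ_CB = 9.67×10^5 Pa; maximum is in AC.
τ_max = T_AC·r/J = 4491·0.0875/9.21×10^-5 = 4.267×10^6 Pa.

4.27 MPa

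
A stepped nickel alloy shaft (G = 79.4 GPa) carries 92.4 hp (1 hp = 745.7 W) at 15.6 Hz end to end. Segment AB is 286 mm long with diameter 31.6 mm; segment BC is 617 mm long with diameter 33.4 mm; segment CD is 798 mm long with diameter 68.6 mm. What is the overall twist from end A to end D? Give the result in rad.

ω = 2π·15.6 = 98.02 rad/s, so T = P/ω = 92.4×745.7 / 98.02 = 703.0 N·m.
J_AB = π(0.0316)⁴/32 = 9.79×10^-8 m⁴; J_BC = π(0.0334)⁴/32 = 1.22×10^-7 m⁴; J_CD = π(0.0686)⁴/32 = 2.17×10^-6 m⁴.
θ = (T/G)·Σ L_i/J_i = (703.0/79.4×10⁹)·(0.286/9.79×10^-8 + 0.617/1.22×10^-7 + 0.798/2.17×10^-6) = 0.07383 rad.

0.0738 rad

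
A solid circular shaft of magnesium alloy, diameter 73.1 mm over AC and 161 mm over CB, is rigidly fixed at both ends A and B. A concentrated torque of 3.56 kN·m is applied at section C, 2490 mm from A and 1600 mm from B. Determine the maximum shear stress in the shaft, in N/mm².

Compatibility: T_A·a/J_AC = T_B·b/J_CB with T_A + T_B = T₀.
J_AC = 2.80×10^-6 m⁴, J_CB = 6.60×10^-5 m⁴, so T_A = T₀·(J_AC/a)/((J_AC/a)+(J_CB/b)) = 94.63 N·m, T_B = 3465 N·m.
τ in each portion: τ_AC = 1.23×10^6 Pa, τ_CB = 4.23×10^6 Pa; maximum is in CB.
τ_max = T_CB·r/J = 3465·0.0805/6.60×10^-5 = 4.229×10^6 Pa.

4.23 N/mm²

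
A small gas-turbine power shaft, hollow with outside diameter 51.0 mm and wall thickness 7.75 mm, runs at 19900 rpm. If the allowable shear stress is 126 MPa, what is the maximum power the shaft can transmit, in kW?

5230 kW

J = π(d_o⁴ − d_i⁴)/32 = π(0.0510⁴ − 0.0355⁴)/32 = 5.082×10^-7 m⁴.
T_max = τ_allow·J/r = 1.26×10^8 × 5.082×10^-7 / 0.0255 = 2511 N·m.
ω = 2π·19900/60 = 2084 rad/s, so P_max = T_max·ω = 5.233×10^6 W.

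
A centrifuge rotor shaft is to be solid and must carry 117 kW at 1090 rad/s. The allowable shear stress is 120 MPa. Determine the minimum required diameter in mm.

ω = 1090 rad/s, so T = P/ω = 117×10³ / 1090 = 107.3 N·m.
For a solid shaft τ_max = 16T/(πd³), so d = (16T/(π τ_allow))^(1/3) = (16·107.3/(π·1.20×10^8))^(1/3) = 0.01658 m.

16.6 mm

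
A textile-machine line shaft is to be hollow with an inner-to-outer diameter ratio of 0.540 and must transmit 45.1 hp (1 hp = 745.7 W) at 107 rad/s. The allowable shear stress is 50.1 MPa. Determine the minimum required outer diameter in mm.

32.7 mm

ω = 107 rad/s, so T = P/ω = 45.1×745.7 / 107.0 = 314.3 N·m.
For a hollow shaft with d_i/d_o = 0.540: τ_max = 16T/(π d_o³ (1−k⁴)), so d_o = [16T/(π τ_allow (1−k⁴))]^(1/3) = [16·314.3/(π·5.01×10^7·0.9150)]^(1/3) = 0.03269 m.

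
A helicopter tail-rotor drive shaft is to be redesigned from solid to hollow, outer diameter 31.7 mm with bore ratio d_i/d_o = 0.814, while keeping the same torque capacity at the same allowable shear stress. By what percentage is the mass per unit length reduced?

50.4 %

Equal τ_max and T ⇒ the solid shaft needs d_s³ = d_o³(1−k⁴), so d_s = 31.7·(1−0.814⁴)^(1/3) = 26.14 mm.
Area ratio A_h/A_s = d_o²(1−k²)/d_s² = (1−k²)/(1−k⁴)^(2/3) = 0.4961.
Mass saving = 1 − 0.4961 = 50.4 %.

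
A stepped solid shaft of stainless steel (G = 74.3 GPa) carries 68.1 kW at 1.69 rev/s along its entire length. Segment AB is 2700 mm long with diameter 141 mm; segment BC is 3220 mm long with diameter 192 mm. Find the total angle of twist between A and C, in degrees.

ω = 2π·1.69 = 10.62 rad/s, so T = P/ω = 68.1×10³ / 10.62 = 6413 N·m.
J_AB = π(0.141)⁴/32 = 3.88×10^-5 m⁴; J_BC = π(0.192)⁴/32 = 1.33×10^-4 m⁴.
θ = (T/G)·Σ L_i/J_i = (6413/74.3×10⁹)·(2.70/3.88×10^-5 + 3.22/1.33×10^-4) = 8.089×10^-3 rad.

0.463°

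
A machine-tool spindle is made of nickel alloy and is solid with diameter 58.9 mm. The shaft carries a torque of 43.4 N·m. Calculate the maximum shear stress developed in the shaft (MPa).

J = πd⁴/32 = π(0.0589)⁴/32 = 1.182×10^-6 m⁴.
τ_max = T·r/J = 43.40 × 0.0295 / 1.182×10^-6 = 1.082×10^6 Pa.

1.08 MPa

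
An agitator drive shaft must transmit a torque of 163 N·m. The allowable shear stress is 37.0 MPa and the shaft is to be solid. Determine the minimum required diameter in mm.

For a solid shaft τ_max = 16T/(πd³), so d = (16T/(π τ_allow))^(1/3) = (16·163.0/(π·3.70×10^7))^(1/3) = 0.02820 m.

28.2 mm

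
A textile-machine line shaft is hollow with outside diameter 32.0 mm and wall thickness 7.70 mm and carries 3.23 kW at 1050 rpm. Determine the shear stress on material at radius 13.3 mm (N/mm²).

ω = 2π·1050/60 = 110.0 rad/s, so T = P/ω = 3.23×10³ / 110.0 = 29.38 N·m.
J = π(d_o⁴ − d_i⁴)/32 = π(0.0320⁴ − 0.0166⁴)/32 = 9.549×10^-8 m⁴.
Shear stress varies linearly with radius: τ = T·r/J = 29.38 × 0.0133 / 9.549×10^-8 = 4.092×10^6 Pa.

4.09 N/mm²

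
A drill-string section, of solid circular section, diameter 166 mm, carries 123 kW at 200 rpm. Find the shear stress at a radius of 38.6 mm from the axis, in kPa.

ω = 2π·200/60 = 20.94 rad/s, so T = P/ω = 123×10³ / 20.94 = 5873 N·m.
J = πd⁴/32 = π(0.166)⁴/32 = 7.455×10^-5 m⁴.
Shear stress varies linearly with radius: τ = T·r/J = 5873 × 0.0386 / 7.455×10^-5 = 3.041×10^6 Pa.

3040 kPa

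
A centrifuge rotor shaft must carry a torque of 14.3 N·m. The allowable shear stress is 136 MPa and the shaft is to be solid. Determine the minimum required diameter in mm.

For a solid shaft τ_max = 16T/(πd³), so d = (16T/(π τ_allow))^(1/3) = (16·14.30/(π·1.36×10^8))^(1/3) = 0.008121 m.

8.12 mm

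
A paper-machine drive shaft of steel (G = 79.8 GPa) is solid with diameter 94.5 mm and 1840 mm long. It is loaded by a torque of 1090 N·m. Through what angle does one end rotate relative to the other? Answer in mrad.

J = πd⁴/32 = π(0.0945)⁴/32 = 7.829×10^-6 m⁴.
θ = T·L/(G·J) = 1090 × 1.84 / (79.8×10⁹ × 7.829×10^-6) = 3.210×10^-3 rad.

3.21 mrad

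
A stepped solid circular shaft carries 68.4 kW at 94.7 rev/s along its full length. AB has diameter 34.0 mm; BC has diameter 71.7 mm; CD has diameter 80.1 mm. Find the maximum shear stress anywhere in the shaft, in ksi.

2.16 ksi

ω = 2π·94.7 = 595.0 rad/s, so T = P/ω = 68.4×10³ / 595.0 = 115.0 N·m.
Under the same torque, τ_max = 16T/(πd³) is largest where d is smallest — segment AB (d = 34.0 mm).
τ_max = 16·115.0/(π·(0.0340)³) = 1.490×10^7 Pa.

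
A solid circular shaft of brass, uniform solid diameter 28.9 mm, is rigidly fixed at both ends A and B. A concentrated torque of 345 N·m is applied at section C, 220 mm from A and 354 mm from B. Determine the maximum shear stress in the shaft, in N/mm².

With uniform GJ and both ends fixed, compatibility θ_AC = θ_CB gives T_A·a = T_B·b, together with T_A + T_B = T₀.
T_A = T₀·b/(a+b) = 345.0·354/574.0 = 212.8 N·m; T_B = 132.2 N·m.
τ in each portion: τ_AC = 4.49×10^7 Pa, τ_CB = 2.79×10^7 Pa; maximum is in AC.
τ_max = T_AC·r/J = 212.8·0.0144/6.85×10^-8 = 4.489×10^7 Pa.

44.9 N/mm²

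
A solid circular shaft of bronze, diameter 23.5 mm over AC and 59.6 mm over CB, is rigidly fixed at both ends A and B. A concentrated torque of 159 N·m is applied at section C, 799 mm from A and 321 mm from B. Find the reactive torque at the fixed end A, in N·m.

1.53 N·m

Compatibility: T_A·a/J_AC = T_B·b/J_CB with T_A + T_B = T₀.
J_AC = 2.99×10^-8 m⁴, J_CB = 1.24×10^-6 m⁴, so T_A = T₀·(J_AC/a)/((J_AC/a)+(J_CB/b)) = 1.529 N·m, T_B = 157.5 N·m.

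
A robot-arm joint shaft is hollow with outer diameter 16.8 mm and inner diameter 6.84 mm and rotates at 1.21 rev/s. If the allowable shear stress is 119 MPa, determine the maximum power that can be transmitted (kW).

0.819 kW

J = π(d_o⁴ − d_i⁴)/32 = π(0.0168⁴ − 0.00684⁴)/32 = 7.606×10^-9 m⁴.
T_max = τ_allow·J/r = 1.19×10^8 × 7.606×10^-9 / 0.00840 = 107.7 N·m.
ω = 2π·1.21 = 7.603 rad/s, so P_max = T_max·ω = 819.2 W.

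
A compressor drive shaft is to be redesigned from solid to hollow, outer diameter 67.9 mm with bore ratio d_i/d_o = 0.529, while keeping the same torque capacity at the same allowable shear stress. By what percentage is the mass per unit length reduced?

24.0 %

Equal τ_max and T ⇒ the solid shaft needs d_s³ = d_o³(1−k⁴), so d_s = 67.9·(1−0.529⁴)^(1/3) = 66.08 mm.
Area ratio A_h/A_s = d_o²(1−k²)/d_s² = (1−k²)/(1−k⁴)^(2/3) = 0.7604.
Mass saving = 1 − 0.7604 = 24.0 %.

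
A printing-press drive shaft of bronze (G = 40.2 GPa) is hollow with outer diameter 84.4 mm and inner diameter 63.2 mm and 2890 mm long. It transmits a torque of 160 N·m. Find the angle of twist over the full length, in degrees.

0.193°

J = π(d_o⁴ − d_i⁴)/32 = π(0.0844⁴ − 0.0632⁴)/32 = 3.415×10^-6 m⁴.
θ = T·L/(G·J) = 160.0 × 2.89 / (40.2×10⁹ × 3.415×10^-6) = 3.368×10^-3 rad.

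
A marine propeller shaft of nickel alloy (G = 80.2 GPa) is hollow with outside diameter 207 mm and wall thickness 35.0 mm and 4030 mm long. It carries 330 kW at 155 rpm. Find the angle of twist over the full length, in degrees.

ω = 2π·155/60 = 16.23 rad/s, so T = P/ω = 330×10³ / 16.23 = 20330 N·m.
J = π(d_o⁴ − d_i⁴)/32 = π(0.207⁴ − 0.137⁴)/32 = 1.457×10^-4 m⁴.
θ = T·L/(G·J) = 20330 × 4.03 / (80.2×10⁹ × 1.457×10^-4) = 7.013×10^-3 rad.

0.402°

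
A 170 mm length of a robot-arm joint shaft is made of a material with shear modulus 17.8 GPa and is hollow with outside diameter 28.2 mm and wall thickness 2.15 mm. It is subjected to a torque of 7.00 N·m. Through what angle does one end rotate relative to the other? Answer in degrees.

0.127°

J = π(d_o⁴ − d_i⁴)/32 = π(0.0282⁴ − 0.0239⁴)/32 = 3.005×10^-8 m⁴.
θ = T·L/(G·J) = 7.000 × 0.170 / (17.8×10⁹ × 3.005×10^-8) = 2.224×10^-3 rad.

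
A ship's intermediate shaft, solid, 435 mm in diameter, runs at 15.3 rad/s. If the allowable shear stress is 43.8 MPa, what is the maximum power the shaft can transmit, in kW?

J = πd⁴/32 = π(0.435)⁴/32 = 3.515×10^-3 m⁴.
T_max = τ_allow·J/r = 4.38×10^7 × 3.515×10^-3 / 0.217 = 707900 N·m.
ω = 15.3 rad/s, so P_max = T_max·ω = 1.083×10^7 W.

10800 kW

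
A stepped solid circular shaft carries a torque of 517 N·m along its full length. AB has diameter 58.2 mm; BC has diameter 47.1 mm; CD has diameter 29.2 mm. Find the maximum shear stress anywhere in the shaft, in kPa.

Under the same torque, τ_max = 16T/(πd³) is largest where d is smallest — segment CD (d = 29.2 mm).
τ_max = 16·517.0/(π·(0.0292)³) = 1.058×10^8 Pa.

106000 kPa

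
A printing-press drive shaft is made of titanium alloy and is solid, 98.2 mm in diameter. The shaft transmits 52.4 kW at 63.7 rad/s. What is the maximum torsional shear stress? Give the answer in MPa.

ω = 63.7 rad/s, so T = P/ω = 52.4×10³ / 63.70 = 822.6 N·m.
J = πd⁴/32 = π(0.0982)⁴/32 = 9.129×10^-6 m⁴.
τ_max = T·r/J = 822.6 × 0.0491 / 9.129×10^-6 = 4.424×10^6 Pa.

4.42 MPa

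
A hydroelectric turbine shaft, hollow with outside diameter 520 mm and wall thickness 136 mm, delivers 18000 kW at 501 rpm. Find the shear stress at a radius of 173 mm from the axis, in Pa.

ω = 2π·501/60 = 52.46 rad/s, so T = P/ω = 18000×10³ / 52.46 = 343100 N·m.
J = π(d_o⁴ − d_i⁴)/32 = π(0.520⁴ − 0.248⁴)/32 = 6.807×10^-3 m⁴.
Shear stress varies linearly with radius: τ = T·r/J = 343100 × 0.173 / 6.807×10^-3 = 8.720×10^6 Pa.

8.72e6 Pa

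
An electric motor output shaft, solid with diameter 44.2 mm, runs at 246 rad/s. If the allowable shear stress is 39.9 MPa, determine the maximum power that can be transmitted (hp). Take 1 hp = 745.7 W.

223 hp

J = πd⁴/32 = π(0.0442)⁴/32 = 3.747×10^-7 m⁴.
T_max = τ_allow·J/r = 3.99×10^7 × 3.747×10^-7 / 0.0221 = 676.5 N·m.
ω = 246 rad/s, so P_max = T_max·ω = 1.664×10^5 W.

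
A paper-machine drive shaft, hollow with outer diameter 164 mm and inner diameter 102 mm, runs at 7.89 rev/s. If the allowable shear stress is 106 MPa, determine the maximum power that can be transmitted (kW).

3870 kW

J = π(d_o⁴ − d_i⁴)/32 = π(0.164⁴ − 0.102⁴)/32 = 6.039×10^-5 m⁴.
T_max = τ_allow·J/r = 1.06×10^8 × 6.039×10^-5 / 0.0820 = 78070 N·m.
ω = 2π·7.89 = 49.57 rad/s, so P_max = T_max·ω = 3.870×10^6 W.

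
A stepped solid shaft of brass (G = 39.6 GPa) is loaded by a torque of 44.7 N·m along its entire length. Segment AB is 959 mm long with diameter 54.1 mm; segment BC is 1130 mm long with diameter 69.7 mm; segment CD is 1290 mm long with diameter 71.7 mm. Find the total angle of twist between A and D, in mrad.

J_AB = π(0.0541)⁴/32 = 8.41×10^-7 m⁴; J_BC = π(0.0697)⁴/32 = 2.32×10^-6 m⁴; J_CD = π(0.0717)⁴/32 = 2.59×10^-6 m⁴.
θ = (T/G)·Σ L_i/J_i = (44.70/39.6×10⁹)·(0.959/8.41×10^-7 + 1.13/2.32×10^-6 + 1.29/2.59×10^-6) = 2.399×10^-3 rad.

2.40 mrad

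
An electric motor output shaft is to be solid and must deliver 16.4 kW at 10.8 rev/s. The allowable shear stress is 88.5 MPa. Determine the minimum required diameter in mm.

24.0 mm

ω = 2π·10.8 = 67.86 rad/s, so T = P/ω = 16.4×10³ / 67.86 = 241.7 N·m.
For a solid shaft τ_max = 16T/(πd³), so d = (16T/(π τ_allow))^(1/3) = (16·241.7/(π·8.85×10^7))^(1/3) = 0.02405 m.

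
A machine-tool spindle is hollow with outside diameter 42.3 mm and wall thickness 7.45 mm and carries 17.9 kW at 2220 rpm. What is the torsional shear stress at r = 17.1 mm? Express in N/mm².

5.08 N/mm²

ω = 2π·2220/60 = 232.5 rad/s, so T = P/ω = 17.9×10³ / 232.5 = 77.00 N·m.
J = π(d_o⁴ − d_i⁴)/32 = π(0.0423⁴ − 0.0274⁴)/32 = 2.590×10^-7 m⁴.
Shear stress varies linearly with radius: τ = T·r/J = 77.00 × 0.0171 / 2.590×10^-7 = 5.084×10^6 Pa.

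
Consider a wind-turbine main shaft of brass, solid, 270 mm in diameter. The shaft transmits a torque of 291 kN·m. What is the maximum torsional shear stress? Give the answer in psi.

10900 psi

J = πd⁴/32 = π(0.270)⁴/32 = 5.217×10^-4 m⁴.
τ_max = T·r/J = 291000 × 0.135 / 5.217×10^-4 = 7.530×10^7 Pa.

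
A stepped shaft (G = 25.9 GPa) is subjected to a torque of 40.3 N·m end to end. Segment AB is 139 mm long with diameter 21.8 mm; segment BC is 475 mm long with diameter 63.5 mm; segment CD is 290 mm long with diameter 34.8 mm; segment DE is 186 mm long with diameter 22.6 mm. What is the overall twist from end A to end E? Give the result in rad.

0.0247 rad

J_AB = π(0.0218)⁴/32 = 2.22×10^-8 m⁴; J_BC = π(0.0635)⁴/32 = 1.60×10^-6 m⁴; J_CD = π(0.0348)⁴/32 = 1.44×10^-7 m⁴; J_DE = π(0.0226)⁴/32 = 2.56×10^-8 m⁴.
θ = (T/G)·Σ L_i/J_i = (40.30/25.9×10⁹)·(0.139/2.22×10^-8 + 0.475/1.60×10^-6 + 0.290/1.44×10^-7 + 0.186/2.56×10^-8) = 0.02465 rad.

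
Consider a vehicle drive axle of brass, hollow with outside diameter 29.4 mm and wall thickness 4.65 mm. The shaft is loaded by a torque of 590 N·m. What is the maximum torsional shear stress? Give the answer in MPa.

151 MPa

J = π(d_o⁴ − d_i⁴)/32 = π(0.0294⁴ − 0.0201⁴)/32 = 5.732×10^-8 m⁴.
τ_max = T·r/J = 590.0 × 0.0147 / 5.732×10^-8 = 1.513×10^8 Pa.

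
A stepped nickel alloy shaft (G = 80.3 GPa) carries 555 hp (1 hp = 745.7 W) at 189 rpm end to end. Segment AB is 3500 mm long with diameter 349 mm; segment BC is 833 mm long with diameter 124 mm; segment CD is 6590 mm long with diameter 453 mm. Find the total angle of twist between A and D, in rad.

ω = 2π·189/60 = 19.79 rad/s, so T = P/ω = 555×745.7 / 19.79 = 20910 N·m.
J_AB = π(0.349)⁴/32 = 1.46×10^-3 m⁴; J_BC = π(0.124)⁴/32 = 2.32×10^-5 m⁴; J_CD = π(0.453)⁴/32 = 4.13×10^-3 m⁴.
θ = (T/G)·Σ L_i/J_i = (20910/80.3×10⁹)·(3.50/1.46×10^-3 + 0.833/2.32×10^-5 + 6.59/4.13×10^-3) = 0.01039 rad.

0.0104 rad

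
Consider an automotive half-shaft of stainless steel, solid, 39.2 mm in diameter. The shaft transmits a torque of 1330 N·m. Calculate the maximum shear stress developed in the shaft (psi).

16300 psi

J = πd⁴/32 = π(0.0392)⁴/32 = 2.318×10^-7 m⁴.
τ_max = T·r/J = 1330 × 0.0196 / 2.318×10^-7 = 1.125×10^8 Pa.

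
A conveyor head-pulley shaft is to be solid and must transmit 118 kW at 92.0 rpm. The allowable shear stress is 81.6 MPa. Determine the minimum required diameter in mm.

91.4 mm

ω = 2π·92.0/60 = 9.634 rad/s, so T = P/ω = 118×10³ / 9.634 = 12250 N·m.
For a solid shaft τ_max = 16T/(πd³), so d = (16T/(π τ_allow))^(1/3) = (16·12250/(π·8.16×10^7))^(1/3) = 0.09144 m.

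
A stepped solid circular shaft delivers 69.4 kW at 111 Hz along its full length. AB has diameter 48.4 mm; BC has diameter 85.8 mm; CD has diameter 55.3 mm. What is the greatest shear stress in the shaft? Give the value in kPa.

ω = 2π·111 = 697.4 rad/s, so T = P/ω = 69.4×10³ / 697.4 = 99.51 N·m.
Under the same torque, τ_max = 16T/(πd³) is largest where d is smallest — segment AB (d = 48.4 mm).
τ_max = 16·99.51/(π·(0.0484)³) = 4.470×10^6 Pa.

4470 kPa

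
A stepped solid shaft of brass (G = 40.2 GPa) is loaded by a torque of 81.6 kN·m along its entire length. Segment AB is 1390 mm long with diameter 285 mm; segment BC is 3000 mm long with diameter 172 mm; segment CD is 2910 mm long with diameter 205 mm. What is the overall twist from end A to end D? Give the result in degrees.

6.26°

J_AB = π(0.285)⁴/32 = 6.48×10^-4 m⁴; J_BC = π(0.172)⁴/32 = 8.59×10^-5 m⁴; J_CD = π(0.205)⁴/32 = 1.73×10^-4 m⁴.
θ = (T/G)·Σ L_i/J_i = (81600/40.2×10⁹)·(1.39/6.48×10^-4 + 3.00/8.59×10^-5 + 2.91/1.73×10^-4) = 0.1093 rad.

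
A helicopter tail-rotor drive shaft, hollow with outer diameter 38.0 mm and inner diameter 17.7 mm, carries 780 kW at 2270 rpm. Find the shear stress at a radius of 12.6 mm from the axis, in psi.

ω = 2π·2270/60 = 237.7 rad/s, so T = P/ω = 780×10³ / 237.7 = 3281 N·m.
J = π(d_o⁴ − d_i⁴)/32 = π(0.0380⁴ − 0.0177⁴)/32 = 1.951×10^-7 m⁴.
Shear stress varies linearly with radius: τ = T·r/J = 3281 × 0.0126 / 1.951×10^-7 = 2.119×10^8 Pa.

30700 psi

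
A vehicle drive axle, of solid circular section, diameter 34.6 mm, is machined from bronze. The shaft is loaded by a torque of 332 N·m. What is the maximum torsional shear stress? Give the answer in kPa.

40800 kPa

J = πd⁴/32 = π(0.0346)⁴/32 = 1.407×10^-7 m⁴.
τ_max = T·r/J = 332.0 × 0.0173 / 1.407×10^-7 = 4.082×10^7 Pa.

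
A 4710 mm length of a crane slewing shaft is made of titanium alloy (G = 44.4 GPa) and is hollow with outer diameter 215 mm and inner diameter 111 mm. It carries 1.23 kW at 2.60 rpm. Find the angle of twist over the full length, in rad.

0.00246 rad

ω = 2π·2.60/60 = 0.2723 rad/s, so T = P/ω = 1.23×10³ / 0.2723 = 4518 N·m.
J = π(d_o⁴ − d_i⁴)/32 = π(0.215⁴ − 0.111⁴)/32 = 1.949×10^-4 m⁴.
θ = T·L/(G·J) = 4518 × 4.71 / (44.4×10⁹ × 1.949×10^-4) = 2.459×10^-3 rad.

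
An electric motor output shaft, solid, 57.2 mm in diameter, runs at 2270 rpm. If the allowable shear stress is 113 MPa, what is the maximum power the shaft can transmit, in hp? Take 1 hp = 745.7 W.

J = πd⁴/32 = π(0.0572)⁴/32 = 1.051×10^-6 m⁴.
T_max = τ_allow·J/r = 1.13×10^8 × 1.051×10^-6 / 0.0286 = 4152 N·m.
ω = 2π·2270/60 = 237.7 rad/s, so P_max = T_max·ω = 9.871×10^5 W.

1320 hp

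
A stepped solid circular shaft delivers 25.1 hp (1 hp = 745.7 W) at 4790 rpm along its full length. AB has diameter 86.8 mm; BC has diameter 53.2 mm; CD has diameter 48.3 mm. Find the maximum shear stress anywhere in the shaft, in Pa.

1.69e6 Pa

ω = 2π·4790/60 = 501.6 rad/s, so T = P/ω = 25.1×745.7 / 501.6 = 37.31 N·m.
Under the same torque, τ_max = 16T/(πd³) is largest where d is smallest — segment CD (d = 48.3 mm).
τ_max = 16·37.31/(π·(0.0483)³) = 1.687×10^6 Pa.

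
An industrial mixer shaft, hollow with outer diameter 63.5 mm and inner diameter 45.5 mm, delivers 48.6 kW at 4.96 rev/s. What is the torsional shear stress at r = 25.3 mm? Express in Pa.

3.36e7 Pa

ω = 2π·4.96 = 31.16 rad/s, so T = P/ω = 48.6×10³ / 31.16 = 1559 N·m.
J = π(d_o⁴ − d_i⁴)/32 = π(0.0635⁴ − 0.0455⁴)/32 = 1.175×10^-6 m⁴.
Shear stress varies linearly with radius: τ = T·r/J = 1559 × 0.0253 / 1.175×10^-6 = 3.357×10^7 Pa.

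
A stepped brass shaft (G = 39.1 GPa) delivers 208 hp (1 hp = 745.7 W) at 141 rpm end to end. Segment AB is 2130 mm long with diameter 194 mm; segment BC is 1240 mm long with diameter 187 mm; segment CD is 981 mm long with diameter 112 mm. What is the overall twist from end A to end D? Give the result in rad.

0.0240 rad

ω = 2π·141/60 = 14.77 rad/s, so T = P/ω = 208×745.7 / 14.77 = 10500 N·m.
J_AB = π(0.194)⁴/32 = 1.39×10^-4 m⁴; J_BC = π(0.187)⁴/32 = 1.20×10^-4 m⁴; J_CD = π(0.112)⁴/32 = 1.54×10^-5 m⁴.
θ = (T/G)·Σ L_i/J_i = (10500/39.1×10⁹)·(2.13/1.39×10^-4 + 1.24/1.20×10^-4 + 0.981/1.54×10^-5) = 0.02395 rad.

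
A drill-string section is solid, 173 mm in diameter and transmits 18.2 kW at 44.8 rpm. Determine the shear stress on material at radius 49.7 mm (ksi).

ω = 2π·44.8/60 = 4.691 rad/s, so T = P/ω = 18.2×10³ / 4.691 = 3879 N·m.
J = πd⁴/32 = π(0.173)⁴/32 = 8.794×10^-5 m⁴.
Shear stress varies linearly with radius: τ = T·r/J = 3879 × 0.0497 / 8.794×10^-5 = 2.192×10^6 Pa.

0.318 ksi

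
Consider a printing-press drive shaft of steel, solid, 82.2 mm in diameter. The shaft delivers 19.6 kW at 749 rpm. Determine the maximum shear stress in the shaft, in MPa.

ω = 2π·749/60 = 78.44 rad/s, so T = P/ω = 19.6×10³ / 78.44 = 249.9 N·m.
J = πd⁴/32 = π(0.0822)⁴/32 = 4.482×10^-6 m⁴.
τ_max = T·r/J = 249.9 × 0.0411 / 4.482×10^-6 = 2.291×10^6 Pa.

2.29 MPa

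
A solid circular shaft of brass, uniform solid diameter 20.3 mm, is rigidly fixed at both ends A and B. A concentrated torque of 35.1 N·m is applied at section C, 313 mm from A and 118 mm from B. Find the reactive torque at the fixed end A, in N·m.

9.61 N·m

With uniform GJ and both ends fixed, compatibility θ_AC = θ_CB gives T_A·a = T_B·b, together with T_A + T_B = T₀.
T_A = T₀·b/(a+b) = 35.10·118/431.0 = 9.610 N·m; T_B = 25.49 N·m.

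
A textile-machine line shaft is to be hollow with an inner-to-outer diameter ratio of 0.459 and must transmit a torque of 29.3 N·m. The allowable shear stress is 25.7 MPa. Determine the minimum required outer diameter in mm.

18.2 mm

For a hollow shaft with d_i/d_o = 0.459: τ_max = 16T/(π d_o³ (1−k⁴)), so d_o = [16T/(π τ_allow (1−k⁴))]^(1/3) = [16·29.30/(π·2.57×10^7·0.9556)]^(1/3) = 0.01825 m.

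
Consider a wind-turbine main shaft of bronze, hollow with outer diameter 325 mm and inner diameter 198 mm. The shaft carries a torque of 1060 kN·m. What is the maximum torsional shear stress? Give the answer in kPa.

J = π(d_o⁴ − d_i⁴)/32 = π(0.325⁴ − 0.198⁴)/32 = 9.444×10^-4 m⁴.
τ_max = T·r/J = 1.060e6 × 0.163 / 9.444×10^-4 = 1.824×10^8 Pa.

182000 kPa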